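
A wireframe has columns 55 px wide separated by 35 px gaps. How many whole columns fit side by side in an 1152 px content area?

13 columns

k columns need k·55 + (k−1)·35 = k·90 − 35.
k·90 − 35 ≤ 1152 → k ≤ 1187 / 90 ≈ 13.19, so k = 13.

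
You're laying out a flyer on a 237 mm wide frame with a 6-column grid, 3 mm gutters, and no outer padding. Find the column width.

37 mm

Subtracting 5 gutters of 3 leaves 222 for 6 columns, so c = 37 mm.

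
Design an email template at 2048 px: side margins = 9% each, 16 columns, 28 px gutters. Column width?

78.71 px

Margins: 9% × 2048 = 184.32 px each, so content = 2048 − 368.64 = 1679.36 px.
1679.36 − 15·28 = 1259.36; ÷16 gives c = 78.71 px.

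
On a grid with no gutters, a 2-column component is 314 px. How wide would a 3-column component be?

314 / 2 = 157 px per column.
With no gutters, 3 columns span 3·157 = 471 px.

471 px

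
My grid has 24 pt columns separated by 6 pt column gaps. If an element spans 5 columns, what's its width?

5-column span = 5·24 + 4·6 = 144 pt.

144 pt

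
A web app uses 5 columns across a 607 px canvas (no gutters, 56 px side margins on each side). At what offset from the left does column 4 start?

Inside the margins: 607 − 112 = 495 px.
495 / 5 = 99 px per column.
Before column 4: the margin + 3 columns + 3 gutters.
Offset = 56 + 3·(99 + 0) = 56 + 297 = 353 px.

353 px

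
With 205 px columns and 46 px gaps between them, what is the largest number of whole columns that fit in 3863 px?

k columns need k·205 + (k−1)·46 = k·251 − 46.
k·251 − 46 ≤ 3863 → k ≤ 3909 / 251 ≈ 15.57, so k = 15.

15 columns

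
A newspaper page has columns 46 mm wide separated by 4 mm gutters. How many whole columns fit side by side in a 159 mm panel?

3 columns

3 columns: 3·46 + 2·4 = 146 mm ≤ 159.
4 columns: 196 mm > 159. So 3.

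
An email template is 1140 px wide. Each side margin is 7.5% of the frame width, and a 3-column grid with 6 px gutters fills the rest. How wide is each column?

Margins: 7.5% × 1140 = 85.5 px each, so content = 1140 − 171 = 969 px.
969 − 2·6 = 957; ÷3 gives c = 319 px.

319 px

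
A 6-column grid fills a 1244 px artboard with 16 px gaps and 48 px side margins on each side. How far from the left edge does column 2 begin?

Take off 96 px of margins, leaving 1148 px.
6c + 5·16 = 1148 → 6c = 1068 → c = 178 px.
Each column+gutter stride is 194 px; 1 of them past the 48 px margin is 48 + 194 = 242 px.

242 px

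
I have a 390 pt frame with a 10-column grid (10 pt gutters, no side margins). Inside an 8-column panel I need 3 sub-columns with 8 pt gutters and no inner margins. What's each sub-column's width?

Subtracting 9 gutters of 10 leaves 300 for 10 columns, so c = 30 pt.
Span of 8: 8·30 + 7·10 = 240 + 70 = 310 pt.
3 columns + 2 gutters: 3d + 2·8 = 310.
3d = 310 − 16 = 294, so d = 98 pt.

98 pt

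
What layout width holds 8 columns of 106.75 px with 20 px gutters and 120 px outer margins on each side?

Layout = 2·120 + 8·106.75 + 7·20 = 240 + 854 + 140 = 1234 px.

1234 px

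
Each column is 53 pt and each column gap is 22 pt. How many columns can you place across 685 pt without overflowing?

9 columns

9 columns: 9·53 + 8·22 = 653 pt ≤ 685.
10 columns: 728 pt > 685. So 9.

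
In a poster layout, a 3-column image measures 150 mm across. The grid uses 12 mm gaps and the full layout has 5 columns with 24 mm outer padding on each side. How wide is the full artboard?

Subtracting 2 gaps of 12 leaves 126 for 3 columns, so c = 42 mm.
Total width: 2·24 + 5·42 + 4·12 = 306 mm.

306 mm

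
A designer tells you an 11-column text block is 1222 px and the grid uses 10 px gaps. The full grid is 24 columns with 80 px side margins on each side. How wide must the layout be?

2838 px

11 columns + 10 gaps: 11c + 10·10 = 1222.
11c = 1222 − 100 = 1122, so c = 102 px.
Total width: 2·80 + 24·102 + 23·10 = 2838 px.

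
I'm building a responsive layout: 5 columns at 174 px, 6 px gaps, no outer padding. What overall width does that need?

Layout = 5·174 + 4·6 = 870 + 24 = 894 px.

894 px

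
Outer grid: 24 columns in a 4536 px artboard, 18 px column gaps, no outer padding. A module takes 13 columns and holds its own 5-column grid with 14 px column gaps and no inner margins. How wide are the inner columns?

478.55 px

4536 − 23·18 = 4122; ÷24 gives c = 171.75 px.
Span of 13: 13·171.75 + 12·18 = 2232.75 + 216 = 2448.75 px.
5 columns + 4 column gaps: 5d + 4·14 = 2448.75.
5d = 2448.75 − 56 = 2392.75, so d = 478.55 px.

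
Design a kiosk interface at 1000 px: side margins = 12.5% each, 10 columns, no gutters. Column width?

1000 × (1 − 2·12.5%) = 1000 × 75% = 750 px for the columns.
With no gutters, each column is 750/10 = 75 px.

75 px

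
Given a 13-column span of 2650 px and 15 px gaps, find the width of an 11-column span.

2650 − 12·15 = 2470; ÷13 gives c = 190 px.
11-column span = 11·190 + 10·15 = 2240 px.

2240 px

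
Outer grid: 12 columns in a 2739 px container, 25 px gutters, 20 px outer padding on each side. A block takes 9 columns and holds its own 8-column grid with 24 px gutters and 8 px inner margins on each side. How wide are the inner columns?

229.25 px

Outer content = 2739 − 2·20 = 2699 px.
12 columns + 11 gutters: 12c + 11·25 = 2699.
12c = 2699 − 275 = 2424, so c = 202 px.
9-column span = 9·202 + 8·25 = 2018 px.
Inner content = 2018 − 2·8 = 2002 px.
2002 − 7·24 = 1834; ÷8 gives d = 229.25 px.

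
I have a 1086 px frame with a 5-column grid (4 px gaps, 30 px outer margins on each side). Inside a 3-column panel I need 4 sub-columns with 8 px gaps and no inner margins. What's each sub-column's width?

147.5 px

Outer content = 1086 − 2·30 = 1026 px.
Subtracting 4 gaps of 4 leaves 1010 for 5 columns, so c = 202 px.
3-column span = 3·202 + 2·4 = 614 px.
4d + 3·8 = 614 → 4d = 590 → d = 147.5 px.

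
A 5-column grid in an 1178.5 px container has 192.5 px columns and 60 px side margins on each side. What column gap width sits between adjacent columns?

Inside the margins: 1178.5 − 120 = 1058.5 px.
Columns use 962.5 px, leaving 96 px across 4 column gaps = 24 px each.

24 px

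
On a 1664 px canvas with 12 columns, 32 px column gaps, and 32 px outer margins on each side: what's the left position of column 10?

1256 px

Subtract both margins: 1664 − 2·32 = 1600 px.
1600 − 11·32 = 1248; ÷12 gives c = 104 px.
Column 10 starts at margin + 9·(column + gutter) = 32 + 9·136 = 1256 px.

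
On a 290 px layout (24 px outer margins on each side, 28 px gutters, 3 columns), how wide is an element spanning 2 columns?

Content width = 290 − 2·24 = 242 px.
Subtracting 2 gutters of 28 leaves 186 for 3 columns, so c = 62 px.
2-column span = 2·62 + 1·28 = 152 px.

152 px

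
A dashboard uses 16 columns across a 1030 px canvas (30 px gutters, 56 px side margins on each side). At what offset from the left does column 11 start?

648.5 px

Content = 1030 − 2·56 = 918 px.
918 − 15·30 = 468; ÷16 gives c = 29.25 px.
Before column 11: the margin + 10 columns + 10 gutters.
Offset = 56 + 10·(29.25 + 30) = 56 + 592.5 = 648.5 px.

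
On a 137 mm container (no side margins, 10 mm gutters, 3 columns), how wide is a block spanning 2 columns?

3 columns + 2 gutters: 3c + 2·10 = 137.
3c = 137 − 20 = 117, so c = 39 mm.
2 columns plus 1 gutter: 78 + 10 = 88 mm.

88 mm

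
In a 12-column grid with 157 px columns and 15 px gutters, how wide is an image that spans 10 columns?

10-column span = 10·157 + 9·15 = 1705 px.

1705 px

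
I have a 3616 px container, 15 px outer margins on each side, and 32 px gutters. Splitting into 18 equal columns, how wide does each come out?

169 px

Inside the margins: 3616 − 30 = 3586 px.
3586 − 17·32 = 3042; ÷18 gives c = 169 px.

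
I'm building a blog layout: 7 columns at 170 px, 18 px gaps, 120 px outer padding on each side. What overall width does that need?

Adding margins, columns and gutters: 240 + 1190 + 108 = 1538 px.

1538 px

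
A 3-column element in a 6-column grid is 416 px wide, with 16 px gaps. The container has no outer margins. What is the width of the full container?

848 px

416 − 2·16 = 384; ÷3 gives c = 128 px.
Summing: 768 + 80 = 848 px.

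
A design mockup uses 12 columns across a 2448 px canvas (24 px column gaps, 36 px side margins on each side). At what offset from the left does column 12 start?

Take off 72 px of margins, leaving 2376 px.
12 columns + 11 column gaps: 12c + 11·24 = 2376.
12c = 2376 − 264 = 2112, so c = 176 px.
Before column 12: the margin + 11 columns + 11 column gaps.
Offset = 36 + 11·(176 + 24) = 36 + 2200 = 2236 px.

2236 px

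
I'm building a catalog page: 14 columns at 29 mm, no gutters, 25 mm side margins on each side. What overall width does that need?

Total width: 2·25 + 14·29 = 456 mm.

456 mm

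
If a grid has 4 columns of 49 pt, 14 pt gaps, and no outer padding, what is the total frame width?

238 pt

Total width: 4·49 + 3·14 = 238 pt.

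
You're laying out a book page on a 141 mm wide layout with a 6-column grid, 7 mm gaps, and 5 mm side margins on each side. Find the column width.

Subtract both margins: 141 − 2·5 = 131 mm.
6c + 5·7 = 131 → 6c = 96 → c = 16 mm.

16 mm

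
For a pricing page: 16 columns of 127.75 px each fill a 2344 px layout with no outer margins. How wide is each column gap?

Columns use 2044 px, leaving 300 px across 15 column gaps = 20 px each.

20 px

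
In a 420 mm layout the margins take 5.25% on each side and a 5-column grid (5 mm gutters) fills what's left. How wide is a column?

71.18 mm

Each margin = 5.25% of 420 = 22.05 mm; content = 420 − 2·22.05 = 375.9 mm.
Subtracting 4 gutters of 5 leaves 355.9 for 5 columns, so c = 71.18 mm.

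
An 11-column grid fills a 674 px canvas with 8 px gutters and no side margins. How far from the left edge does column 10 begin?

Subtracting 10 gutters of 8 leaves 594 for 11 columns, so c = 54 px.
Before column 10: 9 columns + 9 gutters.
Offset = 9·(54 + 8) = 9·62 = 558 px.

558 px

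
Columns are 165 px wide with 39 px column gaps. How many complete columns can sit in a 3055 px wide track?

Each extra column adds 165 + 39 = 204 px.
(3055 + 39) / 204 = 15.17, so 15 columns fit.

15 columns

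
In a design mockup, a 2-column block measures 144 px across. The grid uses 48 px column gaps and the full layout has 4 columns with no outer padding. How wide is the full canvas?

336 px

2 columns + 1 column gap: 2c + 1·48 = 144.
2c = 144 − 48 = 96, so c = 48 px.
Summing: 192 + 144 = 336 px.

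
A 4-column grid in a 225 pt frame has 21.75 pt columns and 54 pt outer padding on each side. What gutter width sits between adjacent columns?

10 pt

Take off 108 pt of margins, leaving 117 pt.
Columns use 87 pt, leaving 30 pt across 3 gutters = 10 pt each.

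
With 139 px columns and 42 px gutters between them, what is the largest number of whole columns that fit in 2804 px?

Each extra column adds 139 + 42 = 181 px.
(2804 + 42) / 181 = 15.72, so 15 columns fit.

15 columns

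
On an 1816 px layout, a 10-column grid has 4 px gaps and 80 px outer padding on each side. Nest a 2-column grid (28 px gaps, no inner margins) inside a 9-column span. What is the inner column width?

731 px

Subtract both margins: 1816 − 2·80 = 1656 px.
Subtracting 9 gaps of 4 leaves 1620 for 10 columns, so c = 162 px.
9 columns plus 8 gaps: 1458 + 32 = 1490 px.
1490 − 1·28 = 1462; ÷2 gives d = 731 px.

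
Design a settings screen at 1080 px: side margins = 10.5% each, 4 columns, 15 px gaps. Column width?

1080 × (1 − 2·10.5%) = 1080 × 79% = 853.2 px for the columns.
4c + 3·15 = 853.2 → 4c = 808.2 → c = 202.05 px.

202.05 px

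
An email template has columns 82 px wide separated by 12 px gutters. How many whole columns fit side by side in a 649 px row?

Each extra column adds 82 + 12 = 94 px.
(649 + 12) / 94 = 7.03, so 7 columns fit.

7 columns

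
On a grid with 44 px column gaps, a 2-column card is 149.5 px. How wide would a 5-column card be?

149.5 − 1·44 = 105.5; ÷2 gives c = 52.75 px.
5-column span = 5·52.75 + 4·44 = 439.75 px.

439.75 px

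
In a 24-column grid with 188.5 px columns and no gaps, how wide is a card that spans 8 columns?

1508 px

With no gaps, 8 columns span 8·188.5 = 1508 px.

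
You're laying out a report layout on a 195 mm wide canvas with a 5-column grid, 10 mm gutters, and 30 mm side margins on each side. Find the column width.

19 mm

Take off 60 mm of margins, leaving 135 mm.
135 − 4·10 = 95; ÷5 gives c = 19 mm.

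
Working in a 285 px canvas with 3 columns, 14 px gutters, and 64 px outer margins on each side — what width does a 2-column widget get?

100 px

Subtract both margins: 285 − 2·64 = 157 px.
3 columns + 2 gutters: 3c + 2·14 = 157.
3c = 157 − 28 = 129, so c = 43 px.
2 columns plus 1 gutter: 86 + 14 = 100 px.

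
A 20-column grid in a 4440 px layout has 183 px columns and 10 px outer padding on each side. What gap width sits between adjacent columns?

40 px

Content width = 4440 − 2·10 = 4420 px.
Columns use 3660 px, leaving 760 px across 19 gaps = 40 px each.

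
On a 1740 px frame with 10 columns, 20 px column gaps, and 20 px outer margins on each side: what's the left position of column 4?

Subtract both margins: 1740 − 2·20 = 1700 px.
1700 − 9·20 = 1520; ÷10 gives c = 152 px.
Each column+gutter stride is 172 px; 3 of them past the 20 px margin is 20 + 516 = 536 px.

536 px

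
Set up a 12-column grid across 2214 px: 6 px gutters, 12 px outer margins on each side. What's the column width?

177 px

Content width = 2214 − 2·12 = 2190 px.
12c + 11·6 = 2190 → 12c = 2124 → c = 177 px.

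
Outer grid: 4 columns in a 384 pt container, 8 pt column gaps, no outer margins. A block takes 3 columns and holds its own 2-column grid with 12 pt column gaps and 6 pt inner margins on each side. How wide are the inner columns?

Subtracting 3 column gaps of 8 leaves 360 for 4 columns, so c = 90 pt.
3 columns plus 2 column gaps: 270 + 16 = 286 pt.
Inner content = 286 − 2·6 = 274 pt.
Subtracting 1 column gap of 12 leaves 262 for 2 columns, so d = 131 pt.

131 pt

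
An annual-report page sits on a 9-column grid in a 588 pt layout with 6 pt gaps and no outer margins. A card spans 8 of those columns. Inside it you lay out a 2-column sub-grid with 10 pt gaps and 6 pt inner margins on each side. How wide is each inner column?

250 pt

9 columns + 8 gaps: 9c + 8·6 = 588.
9c = 588 − 48 = 540, so c = 60 pt.
8-column span = 8·60 + 7·6 = 522 pt.
Inner content = 522 − 2·6 = 510 pt.
2 columns + 1 gap: 2d + 1·10 = 510.
2d = 510 − 10 = 500, so d = 250 pt.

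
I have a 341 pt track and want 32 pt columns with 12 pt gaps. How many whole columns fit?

8 columns: 8·32 + 7·12 = 340 pt ≤ 341.
9 columns: 384 pt > 341. So 8.

8 columns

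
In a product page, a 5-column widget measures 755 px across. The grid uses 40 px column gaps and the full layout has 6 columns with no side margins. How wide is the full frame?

755 − 4·40 = 595; ÷5 gives c = 119 px.
Summing: 714 + 200 = 914 px.

914 px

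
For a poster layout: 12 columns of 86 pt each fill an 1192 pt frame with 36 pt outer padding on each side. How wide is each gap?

Content width = 1192 − 2·36 = 1120 pt.
Columns use 1032 pt, leaving 88 pt across 11 gaps = 8 pt each.

8 pt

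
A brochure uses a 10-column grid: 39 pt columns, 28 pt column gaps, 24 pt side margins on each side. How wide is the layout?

Total width: 2·24 + 10·39 + 9·28 = 690 pt.

690 pt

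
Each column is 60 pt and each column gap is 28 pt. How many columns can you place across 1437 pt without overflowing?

16 columns

Each extra column adds 60 + 28 = 88 pt.
(1437 + 28) / 88 = 16.65, so 16 columns fit.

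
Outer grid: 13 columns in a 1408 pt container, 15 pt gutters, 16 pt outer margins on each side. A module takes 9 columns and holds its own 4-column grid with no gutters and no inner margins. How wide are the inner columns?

237 pt

Outer content = 1408 − 2·16 = 1376 pt.
Subtracting 12 gutters of 15 leaves 1196 for 13 columns, so c = 92 pt.
9 columns plus 8 gutters: 828 + 120 = 948 pt.
4d = 948 → d = 237 pt.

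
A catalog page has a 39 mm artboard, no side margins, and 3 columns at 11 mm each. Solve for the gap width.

3 columns take 3·11 = 33 mm; remaining 6 splits into 2 gaps.
g = 6 / 2 = 3 mm.

3 mm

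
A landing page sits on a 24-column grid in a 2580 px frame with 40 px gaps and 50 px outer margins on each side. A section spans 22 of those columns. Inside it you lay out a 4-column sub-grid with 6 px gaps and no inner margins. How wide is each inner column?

Outer content = 2580 − 2·50 = 2480 px.
24c + 23·40 = 2480 → 24c = 1560 → c = 65 px.
Span of 22: 22·65 + 21·40 = 1430 + 840 = 2270 px.
Subtracting 3 gaps of 6 leaves 2252 for 4 columns, so d = 563 px.

563 px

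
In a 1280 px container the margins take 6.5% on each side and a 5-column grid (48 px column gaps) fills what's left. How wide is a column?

184.32 px

Each margin = 6.5% of 1280 = 83.2 px; content = 1280 − 2·83.2 = 1113.6 px.
5c + 4·48 = 1113.6 → 5c = 921.6 → c = 184.32 px.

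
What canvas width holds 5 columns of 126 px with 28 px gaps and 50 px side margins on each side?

842 px

Canvas = 2·50 + 5·126 + 4·28 = 100 + 630 + 112 = 842 px.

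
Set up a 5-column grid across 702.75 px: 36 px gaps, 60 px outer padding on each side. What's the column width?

Take off 120 px of margins, leaving 582.75 px.
582.75 − 4·36 = 438.75; ÷5 gives c = 87.75 px.

87.75 px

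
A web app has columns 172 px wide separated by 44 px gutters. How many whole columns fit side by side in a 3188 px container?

14 columns

14 columns: 14·172 + 13·44 = 2980 px ≤ 3188.
15 columns: 3196 px > 3188. So 14.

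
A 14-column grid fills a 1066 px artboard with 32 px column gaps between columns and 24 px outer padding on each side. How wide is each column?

Take off 48 px of margins, leaving 1018 px.
14c + 13·32 = 1018 → 14c = 602 → c = 43 px.

43 px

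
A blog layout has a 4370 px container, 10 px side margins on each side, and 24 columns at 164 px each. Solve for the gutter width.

Content width = 4370 − 2·10 = 4350 px.
Columns use 3936 px, leaving 414 px across 23 gutters = 18 px each.

18 px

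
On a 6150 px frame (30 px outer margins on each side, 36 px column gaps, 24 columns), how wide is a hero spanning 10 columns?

2516.5 px

Content width = 6150 − 2·30 = 6090 px.
Subtracting 23 column gaps of 36 leaves 5262 for 24 columns, so c = 219.25 px.
10 columns plus 9 column gaps: 2192.5 + 324 = 2516.5 px.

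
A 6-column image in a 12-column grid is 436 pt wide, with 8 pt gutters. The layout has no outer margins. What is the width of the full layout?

436 − 5·8 = 396; ÷6 gives c = 66 pt.
Layout = 12·66 + 11·8 = 792 + 88 = 880 pt.

880 pt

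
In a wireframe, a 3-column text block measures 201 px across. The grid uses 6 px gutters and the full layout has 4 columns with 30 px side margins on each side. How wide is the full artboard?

3c + 2·6 = 201 → 3c = 189 → c = 63 px.
Total width: 2·30 + 4·63 + 3·6 = 330 px.

330 px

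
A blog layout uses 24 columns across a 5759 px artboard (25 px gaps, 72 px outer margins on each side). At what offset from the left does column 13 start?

Subtract both margins: 5759 − 2·72 = 5615 px.
24c + 23·25 = 5615 → 24c = 5040 → c = 210 px.
Column 13 starts at margin + 12·(column + gutter) = 72 + 12·235 = 2892 px.

2892 px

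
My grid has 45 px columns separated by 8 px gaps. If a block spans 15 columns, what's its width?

787 px

15-column span = 15·45 + 14·8 = 787 px.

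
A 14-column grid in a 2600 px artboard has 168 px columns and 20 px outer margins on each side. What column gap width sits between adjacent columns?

16 px

Content width = 2600 − 2·20 = 2560 px.
Columns use 2352 px, leaving 208 px across 13 column gaps = 16 px each.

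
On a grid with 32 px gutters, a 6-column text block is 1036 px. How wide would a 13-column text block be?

2282 px

1036 − 5·32 = 876; ÷6 gives c = 146 px.
13 columns plus 12 gutters: 1898 + 384 = 2282 px.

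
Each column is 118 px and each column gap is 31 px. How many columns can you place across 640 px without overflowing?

4 columns

4 columns: 4·118 + 3·31 = 565 px ≤ 640.
5 columns: 714 px > 640. So 4.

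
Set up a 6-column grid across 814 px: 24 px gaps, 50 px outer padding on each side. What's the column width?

Content width = 814 − 2·50 = 714 px.
Subtracting 5 gaps of 24 leaves 594 for 6 columns, so c = 99 px.

99 px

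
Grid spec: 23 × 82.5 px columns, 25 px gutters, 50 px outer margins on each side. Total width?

Total width: 2·50 + 23·82.5 + 22·25 = 2547.5 px.

2547.5 px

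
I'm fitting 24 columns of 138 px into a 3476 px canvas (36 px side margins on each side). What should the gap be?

4 px

Take off 72 px of margins, leaving 3404 px.
24·138 + 23g = 3404 → 23g = 92 → g = 4 px.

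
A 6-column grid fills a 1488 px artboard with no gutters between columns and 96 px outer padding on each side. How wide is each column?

Subtract both margins: 1488 − 2·96 = 1296 px.
With no gutters, each column is 1296/6 = 216 px.

216 px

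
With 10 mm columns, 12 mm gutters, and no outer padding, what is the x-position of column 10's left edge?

Each column+gutter stride is 22 mm; with no margin, 9 of them is 198 mm.

198 mm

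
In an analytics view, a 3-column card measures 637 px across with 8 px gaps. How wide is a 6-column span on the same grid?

1282 px

3 columns + 2 gaps: 3c + 2·8 = 637.
3c = 637 − 16 = 621, so c = 207 px.
6 columns plus 5 gaps: 1242 + 40 = 1282 px.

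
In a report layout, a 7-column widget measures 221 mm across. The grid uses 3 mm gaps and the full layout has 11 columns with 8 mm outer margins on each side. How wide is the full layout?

365 mm

7c + 6·3 = 221 → 7c = 203 → c = 29 mm.
Adding margins, columns and gutters: 16 + 319 + 30 = 365 mm.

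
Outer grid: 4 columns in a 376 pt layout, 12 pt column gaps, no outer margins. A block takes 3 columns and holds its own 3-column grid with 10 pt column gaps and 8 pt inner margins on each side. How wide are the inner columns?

376 − 3·12 = 340; ÷4 gives c = 85 pt.
3 columns plus 2 column gaps: 255 + 24 = 279 pt.
Inner content = 279 − 2·8 = 263 pt.
3 columns + 2 column gaps: 3d + 2·10 = 263.
3d = 263 − 20 = 243, so d = 81 pt.

81 pt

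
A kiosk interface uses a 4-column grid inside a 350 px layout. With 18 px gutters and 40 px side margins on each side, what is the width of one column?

54 px

Inside the margins: 350 − 80 = 270 px.
4 columns + 3 gutters: 4c + 3·18 = 270.
4c = 270 − 54 = 216, so c = 54 px.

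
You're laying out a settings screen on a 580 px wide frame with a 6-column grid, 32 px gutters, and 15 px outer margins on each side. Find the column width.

Take off 30 px of margins, leaving 550 px.
6 columns + 5 gutters: 6c + 5·32 = 550.
6c = 550 − 160 = 390, so c = 65 px.

65 px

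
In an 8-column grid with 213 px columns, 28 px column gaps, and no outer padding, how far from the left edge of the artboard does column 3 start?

Each column+gutter stride is 241 px; with no margin, 2 of them is 482 px.

482 px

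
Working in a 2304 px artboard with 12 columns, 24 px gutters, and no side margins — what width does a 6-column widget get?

12c + 11·24 = 2304 → 12c = 2040 → c = 170 px.
6 columns plus 5 gutters: 1020 + 120 = 1140 px.

1140 px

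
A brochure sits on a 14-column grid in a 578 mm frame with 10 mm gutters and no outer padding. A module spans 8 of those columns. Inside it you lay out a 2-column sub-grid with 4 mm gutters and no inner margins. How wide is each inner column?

Subtracting 13 gutters of 10 leaves 448 for 14 columns, so c = 32 mm.
8 columns plus 7 gutters: 256 + 70 = 326 mm.
Subtracting 1 gutter of 4 leaves 322 for 2 columns, so d = 161 mm.

161 mm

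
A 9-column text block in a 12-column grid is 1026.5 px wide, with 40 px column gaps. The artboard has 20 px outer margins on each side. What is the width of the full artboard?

1422 px

9c + 8·40 = 1026.5 → 9c = 706.5 → c = 78.5 px.
Total width: 2·20 + 12·78.5 + 11·40 = 1422 px.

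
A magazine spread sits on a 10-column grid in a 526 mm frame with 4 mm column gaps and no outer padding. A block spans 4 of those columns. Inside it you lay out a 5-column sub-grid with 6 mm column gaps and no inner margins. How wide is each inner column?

526 − 9·4 = 490; ÷10 gives c = 49 mm.
4 columns plus 3 column gaps: 196 + 12 = 208 mm.
5 columns + 4 column gaps: 5d + 4·6 = 208.
5d = 208 − 24 = 184, so d = 36.8 mm.

36.8 mm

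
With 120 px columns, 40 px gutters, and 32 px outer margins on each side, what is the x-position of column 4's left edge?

512 px

Before column 4: the margin + 3 columns + 3 gutters.
Offset = 32 + 3·(120 + 40) = 32 + 480 = 512 px.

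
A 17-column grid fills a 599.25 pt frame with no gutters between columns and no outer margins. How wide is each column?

599.25 / 17 = 35.25 pt per column.

35.25 pt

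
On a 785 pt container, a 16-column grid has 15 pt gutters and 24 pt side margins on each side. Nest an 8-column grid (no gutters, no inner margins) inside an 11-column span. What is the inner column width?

Subtract both margins: 785 − 2·24 = 737 pt.
737 − 15·15 = 512; ÷16 gives c = 32 pt.
11 columns plus 10 gutters: 352 + 150 = 502 pt.
502 / 8 = 62.75 pt per column.

62.75 pt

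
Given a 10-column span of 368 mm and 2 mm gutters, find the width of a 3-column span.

368 − 9·2 = 350; ÷10 gives c = 35 mm.
3-column span = 3·35 + 2·2 = 109 mm.

109 mm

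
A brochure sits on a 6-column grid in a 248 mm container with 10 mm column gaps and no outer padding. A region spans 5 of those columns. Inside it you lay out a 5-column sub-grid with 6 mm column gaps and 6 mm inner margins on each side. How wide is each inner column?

33.8 mm

Subtracting 5 column gaps of 10 leaves 198 for 6 columns, so c = 33 mm.
5-column span = 5·33 + 4·10 = 205 mm.
Inner content = 205 − 2·6 = 193 mm.
5 columns + 4 column gaps: 5d + 4·6 = 193.
5d = 193 − 24 = 169, so d = 33.8 mm.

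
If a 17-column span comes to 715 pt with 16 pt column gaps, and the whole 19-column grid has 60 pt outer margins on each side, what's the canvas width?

921 pt

17 columns + 16 column gaps: 17c + 16·16 = 715.
17c = 715 − 256 = 459, so c = 27 pt.
Adding margins, columns and gutters: 120 + 513 + 288 = 921 pt.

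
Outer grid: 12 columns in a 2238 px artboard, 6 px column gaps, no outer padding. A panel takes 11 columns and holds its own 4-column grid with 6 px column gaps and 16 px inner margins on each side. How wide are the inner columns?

500.25 px

Subtracting 11 column gaps of 6 leaves 2172 for 12 columns, so c = 181 px.
11 columns plus 10 column gaps: 1991 + 60 = 2051 px.
Inner content = 2051 − 2·16 = 2019 px.
2019 − 3·6 = 2001; ÷4 gives d = 500.25 px.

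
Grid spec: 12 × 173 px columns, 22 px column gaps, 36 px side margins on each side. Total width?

2390 px

Adding margins, columns and gutters: 72 + 2076 + 242 = 2390 px.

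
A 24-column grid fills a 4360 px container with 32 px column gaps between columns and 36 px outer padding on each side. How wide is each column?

148 px

Take off 72 px of margins, leaving 4288 px.
4288 − 23·32 = 3552; ÷24 gives c = 148 px.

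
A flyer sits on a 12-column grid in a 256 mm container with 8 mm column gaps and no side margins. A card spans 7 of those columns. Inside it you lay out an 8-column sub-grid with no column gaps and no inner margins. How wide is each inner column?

256 − 11·8 = 168; ÷12 gives c = 14 mm.
Span of 7: 7·14 + 6·8 = 98 + 48 = 146 mm.
146 / 8 = 18.25 mm per column.

18.25 mm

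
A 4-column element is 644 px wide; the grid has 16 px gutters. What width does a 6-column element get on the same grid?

974 px

644 − 3·16 = 596; ÷4 gives c = 149 px.
6-column span = 6·149 + 5·16 = 974 px.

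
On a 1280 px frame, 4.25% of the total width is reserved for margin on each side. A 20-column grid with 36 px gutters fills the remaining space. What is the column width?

Margins: 4.25% × 1280 = 54.4 px each, so content = 1280 − 108.8 = 1171.2 px.
Subtracting 19 gutters of 36 leaves 487.2 for 20 columns, so c = 24.36 px.

24.36 px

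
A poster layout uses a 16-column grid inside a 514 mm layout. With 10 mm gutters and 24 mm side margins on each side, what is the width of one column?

Subtract both margins: 514 − 2·24 = 466 mm.
466 − 15·10 = 316; ÷16 gives c = 19.75 mm.

19.75 mm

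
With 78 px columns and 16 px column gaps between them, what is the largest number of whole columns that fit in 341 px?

k columns need k·78 + (k−1)·16 = k·94 − 16.
k·94 − 16 ≤ 341 → k ≤ 357 / 94 ≈ 3.80, so k = 3.

3 columns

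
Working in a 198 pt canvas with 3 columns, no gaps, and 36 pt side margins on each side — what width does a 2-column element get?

Subtract both margins: 198 − 2·36 = 126 pt.
126 / 3 = 42 pt per column.
With no gaps, 2 columns span 2·42 = 84 pt.

84 pt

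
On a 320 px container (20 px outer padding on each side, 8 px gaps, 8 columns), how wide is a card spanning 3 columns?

Content width = 320 − 2·20 = 280 px.
280 − 7·8 = 224; ÷8 gives c = 28 px.
3 columns plus 2 gaps: 84 + 16 = 100 px.

100 px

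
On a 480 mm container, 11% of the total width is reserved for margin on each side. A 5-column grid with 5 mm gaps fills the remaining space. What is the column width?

Each margin = 11% of 480 = 52.8 mm; content = 480 − 2·52.8 = 374.4 mm.
5c + 4·5 = 374.4 → 5c = 354.4 → c = 70.88 mm.

70.88 mm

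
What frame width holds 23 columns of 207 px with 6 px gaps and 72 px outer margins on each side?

5037 px

Adding margins, columns and gutters: 144 + 4761 + 132 = 5037 px.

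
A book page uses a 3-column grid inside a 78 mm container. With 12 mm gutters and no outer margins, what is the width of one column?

18 mm

3c + 2·12 = 78 → 3c = 54 → c = 18 mm.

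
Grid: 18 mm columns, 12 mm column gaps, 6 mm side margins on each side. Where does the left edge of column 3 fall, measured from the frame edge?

Column 3 starts at margin + 2·(column + gutter) = 6 + 2·30 = 66 mm.

66 mm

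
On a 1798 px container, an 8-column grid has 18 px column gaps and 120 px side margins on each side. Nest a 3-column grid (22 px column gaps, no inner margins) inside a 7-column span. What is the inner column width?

Outer content = 1798 − 2·120 = 1558 px.
Subtracting 7 column gaps of 18 leaves 1432 for 8 columns, so c = 179 px.
Span of 7: 7·179 + 6·18 = 1253 + 108 = 1361 px.
3d + 2·22 = 1361 → 3d = 1317 → d = 439 px.

439 px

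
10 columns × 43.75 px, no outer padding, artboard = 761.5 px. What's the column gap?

36 px

10·43.75 + 9g = 761.5 → 9g = 324 → g = 36 px.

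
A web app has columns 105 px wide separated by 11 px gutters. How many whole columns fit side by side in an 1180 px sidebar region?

k columns need k·105 + (k−1)·11 = k·116 − 11.
k·116 − 11 ≤ 1180 → k ≤ 1191 / 116 ≈ 10.27, so k = 10.

10 columns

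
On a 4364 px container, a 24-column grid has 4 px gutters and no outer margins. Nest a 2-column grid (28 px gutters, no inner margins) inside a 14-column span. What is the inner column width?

1258 px

4364 − 23·4 = 4272; ÷24 gives c = 178 px.
Span of 14: 14·178 + 13·4 = 2492 + 52 = 2544 px.
2544 − 1·28 = 2516; ÷2 gives d = 1258 px.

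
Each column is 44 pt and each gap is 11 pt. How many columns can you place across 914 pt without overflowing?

16 columns

Each extra column adds 44 + 11 = 55 pt.
(914 + 11) / 55 = 16.82, so 16 columns fit.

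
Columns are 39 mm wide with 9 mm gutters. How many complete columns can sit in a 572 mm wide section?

12 columns

k columns need k·39 + (k−1)·9 = k·48 − 9.
k·48 − 9 ≤ 572 → k ≤ 581 / 48 ≈ 12.10, so k = 12.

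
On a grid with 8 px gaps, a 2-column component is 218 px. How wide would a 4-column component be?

444 px

2 columns + 1 gap: 2c + 1·8 = 218.
2c = 218 − 8 = 210, so c = 105 px.
4-column span = 4·105 + 3·8 = 444 px.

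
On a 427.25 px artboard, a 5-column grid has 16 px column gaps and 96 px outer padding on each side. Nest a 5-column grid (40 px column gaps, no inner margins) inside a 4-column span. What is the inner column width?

5 px

Subtract both margins: 427.25 − 2·96 = 235.25 px.
5c + 4·16 = 235.25 → 5c = 171.25 → c = 34.25 px.
Span of 4: 4·34.25 + 3·16 = 137 + 48 = 185 px.
Subtracting 4 column gaps of 40 leaves 25 for 5 columns, so d = 5 px.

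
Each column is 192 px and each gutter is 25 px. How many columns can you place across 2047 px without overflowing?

9 columns

Each extra column adds 192 + 25 = 217 px.
(2047 + 25) / 217 = 9.55, so 9 columns fit.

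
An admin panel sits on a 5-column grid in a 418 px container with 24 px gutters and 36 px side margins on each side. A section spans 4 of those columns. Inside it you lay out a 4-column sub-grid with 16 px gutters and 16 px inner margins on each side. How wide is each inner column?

Inside the margins: 418 − 72 = 346 px.
5 columns + 4 gutters: 5c + 4·24 = 346.
5c = 346 − 96 = 250, so c = 50 px.
4-column span = 4·50 + 3·24 = 272 px.
Inner content = 272 − 2·16 = 240 px.
Subtracting 3 gutters of 16 leaves 192 for 4 columns, so d = 48 px.

48 px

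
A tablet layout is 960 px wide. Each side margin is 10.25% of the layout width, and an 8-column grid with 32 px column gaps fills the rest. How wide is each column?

67.4 px

Margins: 10.25% × 960 = 98.4 px each, so content = 960 − 196.8 = 763.2 px.
8c + 7·32 = 763.2 → 8c = 539.2 → c = 67.4 px.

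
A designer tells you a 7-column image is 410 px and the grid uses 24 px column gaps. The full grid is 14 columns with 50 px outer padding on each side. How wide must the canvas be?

7 columns + 6 column gaps: 7c + 6·24 = 410.
7c = 410 − 144 = 266, so c = 38 px.
Canvas = 2·50 + 14·38 + 13·24 = 100 + 532 + 312 = 944 px.

944 px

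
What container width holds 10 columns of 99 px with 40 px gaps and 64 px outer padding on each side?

Adding margins, columns and gutters: 128 + 990 + 360 = 1478 px.

1478 px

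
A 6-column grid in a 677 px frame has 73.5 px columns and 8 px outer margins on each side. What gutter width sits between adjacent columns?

Content width = 677 − 2·8 = 661 px.
6·73.5 + 5g = 661 → 5g = 220 → g = 44 px.

44 px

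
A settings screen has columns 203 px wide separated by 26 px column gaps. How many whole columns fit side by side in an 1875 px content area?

8 columns: 8·203 + 7·26 = 1806 px ≤ 1875.
9 columns: 2035 px > 1875. So 8.

8 columns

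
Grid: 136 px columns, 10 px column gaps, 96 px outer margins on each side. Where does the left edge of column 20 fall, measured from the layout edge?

2870 px

Column 20 starts at margin + 19·(column + gutter) = 96 + 19·146 = 2870 px.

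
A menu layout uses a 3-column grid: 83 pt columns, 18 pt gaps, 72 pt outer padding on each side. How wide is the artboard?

Total width: 2·72 + 3·83 + 2·18 = 429 pt.

429 pt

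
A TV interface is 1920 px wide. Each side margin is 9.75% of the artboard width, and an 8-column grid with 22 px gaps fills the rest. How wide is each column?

1920 × (1 − 2·9.75%) = 1920 × 80.5% = 1545.6 px for the columns.
8 columns + 7 gaps: 8c + 7·22 = 1545.6.
8c = 1545.6 − 154 = 1391.6, so c = 173.95 px.

173.95 px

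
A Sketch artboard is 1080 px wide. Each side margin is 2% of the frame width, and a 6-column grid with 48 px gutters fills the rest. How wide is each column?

1080 × (1 − 2·2%) = 1080 × 96% = 1036.8 px for the columns.
1036.8 − 5·48 = 796.8; ÷6 gives c = 132.8 px.

132.8 px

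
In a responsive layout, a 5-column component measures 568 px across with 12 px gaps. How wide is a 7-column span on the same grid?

5 columns + 4 gaps: 5c + 4·12 = 568.
5c = 568 − 48 = 520, so c = 104 px.
7-column span = 7·104 + 6·12 = 800 px.

800 px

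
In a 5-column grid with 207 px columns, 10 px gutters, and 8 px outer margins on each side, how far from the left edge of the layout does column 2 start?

Before column 2: the margin + 1 column + 1 gutter.
Offset = 8 + 1·(207 + 10) = 8 + 217 = 225 px.

225 px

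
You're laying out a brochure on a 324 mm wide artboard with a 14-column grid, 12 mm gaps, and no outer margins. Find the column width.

12 mm

Subtracting 13 gaps of 12 leaves 168 for 14 columns, so c = 12 mm.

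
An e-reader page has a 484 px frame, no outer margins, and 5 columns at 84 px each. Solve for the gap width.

5 columns take 5·84 = 420 px; remaining 64 splits into 4 gaps.
g = 64 / 4 = 16 px.

16 px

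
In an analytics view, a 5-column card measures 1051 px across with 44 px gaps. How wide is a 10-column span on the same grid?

2146 px

Subtracting 4 gaps of 44 leaves 875 for 5 columns, so c = 175 px.
10 columns plus 9 gaps: 1750 + 396 = 2146 px.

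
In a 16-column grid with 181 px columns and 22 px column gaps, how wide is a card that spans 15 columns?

3023 px

Span of 15: 15·181 + 14·22 = 2715 + 308 = 3023 px.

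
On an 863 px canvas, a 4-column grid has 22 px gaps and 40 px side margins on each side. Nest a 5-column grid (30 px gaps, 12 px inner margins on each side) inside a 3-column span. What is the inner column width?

Subtract both margins: 863 − 2·40 = 783 px.
783 − 3·22 = 717; ÷4 gives c = 179.25 px.
Span of 3: 3·179.25 + 2·22 = 537.75 + 44 = 581.75 px.
Inner content = 581.75 − 2·12 = 557.75 px.
557.75 − 4·30 = 437.75; ÷5 gives d = 87.55 px.

87.55 px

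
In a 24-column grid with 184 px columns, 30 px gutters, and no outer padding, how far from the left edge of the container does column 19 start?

3852 px

No margin, so column 19 starts at 18·(column + gutter) = 18·214 = 3852 px.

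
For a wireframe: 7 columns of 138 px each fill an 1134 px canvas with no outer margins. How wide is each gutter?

28 px

7·138 + 6g = 1134 → 6g = 168 → g = 28 px.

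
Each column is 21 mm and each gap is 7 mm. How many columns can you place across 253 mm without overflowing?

9 columns

9 columns: 9·21 + 8·7 = 245 mm ≤ 253.
10 columns: 273 mm > 253. So 9.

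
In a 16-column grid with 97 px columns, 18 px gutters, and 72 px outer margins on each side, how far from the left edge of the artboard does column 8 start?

877 px

Column 8 starts at margin + 7·(column + gutter) = 72 + 7·115 = 877 px.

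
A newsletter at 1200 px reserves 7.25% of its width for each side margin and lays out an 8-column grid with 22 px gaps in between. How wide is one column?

109 px

1200 × (1 − 2·7.25%) = 1200 × 85.5% = 1026 px for the columns.
Subtracting 7 gaps of 22 leaves 872 for 8 columns, so c = 109 px.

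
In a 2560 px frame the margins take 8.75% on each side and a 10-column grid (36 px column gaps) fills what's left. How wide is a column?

178.8 px

Each margin = 8.75% of 2560 = 224 px; content = 2560 − 2·224 = 2112 px.
10c + 9·36 = 2112 → 10c = 1788 → c = 178.8 px.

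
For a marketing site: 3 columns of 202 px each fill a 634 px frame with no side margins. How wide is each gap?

3 columns take 3·202 = 606 px; remaining 28 splits into 2 gaps.
g = 28 / 2 = 14 px.

14 px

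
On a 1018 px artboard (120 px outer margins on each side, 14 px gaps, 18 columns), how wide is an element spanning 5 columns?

Content width = 1018 − 2·120 = 778 px.
18 columns + 17 gaps: 18c + 17·14 = 778.
18c = 778 − 238 = 540, so c = 30 px.
Span of 5: 5·30 + 4·14 = 150 + 56 = 206 px.

206 px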